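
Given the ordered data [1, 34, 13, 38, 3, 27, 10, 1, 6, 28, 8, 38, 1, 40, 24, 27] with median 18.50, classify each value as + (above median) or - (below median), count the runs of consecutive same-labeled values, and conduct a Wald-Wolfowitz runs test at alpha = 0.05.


Step 1: Compute median = 18.50; label A = above, B = below.
Labels in order: BABABABBBABABAAA  (n_A = 8, n_B = 8)
Step 2: Count runs R = 12.
Step 3: Under H0 (random ordering), E[R] = 2*n_A*n_B/(n_A+n_B) + 1 = 2*8*8/16 + 1 = 9.0000.
        Var[R] = 2*n_A*n_B*(2*n_A*n_B - n_A - n_B) / ((n_A+n_B)^2 * (n_A+n_B-1)) = 14336/3840 = 3.7333.
        SD[R] = 1.9322.
Step 4: Continuity-corrected z = (R - 0.5 - E[R]) / SD[R] = (12 - 0.5 - 9.0000) / 1.9322 = 1.2939.
Step 5: Two-sided p-value via normal approximation = 2*(1 - Phi(|z|)) = 0.195709.
Step 6: alpha = 0.05. fail to reject H0.

R = 12, z = 1.2939, p = 0.195709, fail to reject H0.


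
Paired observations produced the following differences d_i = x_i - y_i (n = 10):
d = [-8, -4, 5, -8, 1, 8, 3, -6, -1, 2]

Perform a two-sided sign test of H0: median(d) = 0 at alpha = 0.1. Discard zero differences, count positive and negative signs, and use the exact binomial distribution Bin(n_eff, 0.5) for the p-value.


Step 1: Discard zero differences. Original n = 10; n_eff = number of nonzero differences = 10.
Nonzero differences (with sign): -8, -4, +5, -8, +1, +8, +3, -6, -1, +2
Step 2: Count signs: positive = 5, negative = 5.
Step 3: Under H0: P(positive) = 0.5, so the number of positives S ~ Bin(10, 0.5).
Step 4: Two-sided exact p-value = sum of Bin(10,0.5) probabilities at or below the observed probability = 1.000000.
Step 5: alpha = 0.1. fail to reject H0.

n_eff = 10, pos = 5, neg = 5, p = 1.000000, fail to reject H0.


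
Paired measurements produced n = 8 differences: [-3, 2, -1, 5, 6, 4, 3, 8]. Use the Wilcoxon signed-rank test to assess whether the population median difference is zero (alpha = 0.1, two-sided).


Step 1: Drop any zero differences (none here) and take |d_i|.
|d| = [3, 2, 1, 5, 6, 4, 3, 8]
Step 2: Midrank |d_i| (ties get averaged ranks).
ranks: |3|->3.5, |2|->2, |1|->1, |5|->6, |6|->7, |4|->5, |3|->3.5, |8|->8
Step 3: Attach original signs; sum ranks with positive sign and with negative sign.
W+ = 2 + 6 + 7 + 5 + 3.5 + 8 = 31.5
W- = 3.5 + 1 = 4.5
(Check: W+ + W- = 36 should equal n(n+1)/2 = 36.)
Step 4: Test statistic W = min(W+, W-) = 4.5.
Step 5: Ties in |d|, so use the tie-corrected normal approximation.
        E[W] = n(n+1)/4 = 8*9/4 = 18.
        Tie groups: |d|=3 (t=2); sum(t^3 - t) = 6.
        Var[W] = n(n+1)(2n+1)/24 - sum(t^3-t)/48 = 1224/24 - 6/48 = 50.875.
        z = (W - E[W]) / sqrt(Var[W]) = (4.5 - 18) / 7.1327 = -1.8927.
        Two-sided p = 2*Phi(z) = 0.058398.
Step 6: alpha = 0.1. reject H0.

W+ = 31.5, W- = 4.5, W = min = 4.5, p = 0.058398, reject H0.


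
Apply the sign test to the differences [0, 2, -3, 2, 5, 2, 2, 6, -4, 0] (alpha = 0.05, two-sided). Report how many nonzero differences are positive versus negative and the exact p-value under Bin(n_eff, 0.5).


Step 1: Discard zero differences. Original n = 10; n_eff = number of nonzero differences = 8.
Nonzero differences (with sign): +2, -3, +2, +5, +2, +2, +6, -4
Step 2: Count signs: positive = 6, negative = 2.
Step 3: Under H0: P(positive) = 0.5, so the number of positives S ~ Bin(8, 0.5).
Step 4: Two-sided exact p-value = sum of Bin(8,0.5) probabilities at or below the observed probability = 0.289062.
Step 5: alpha = 0.05. fail to reject H0.

n_eff = 8, pos = 6, neg = 2, p = 0.289062, fail to reject H0.


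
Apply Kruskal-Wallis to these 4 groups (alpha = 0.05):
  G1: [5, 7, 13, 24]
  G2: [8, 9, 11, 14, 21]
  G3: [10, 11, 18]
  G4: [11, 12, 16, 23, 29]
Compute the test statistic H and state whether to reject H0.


Step 1: Combine all N = 17 observations and assign midranks.
sorted (value, group, rank): (5,G1,1), (7,G1,2), (8,G2,3), (9,G2,4), (10,G3,5), (11,G2,7), (11,G3,7), (11,G4,7), (12,G4,9), (13,G1,10), (14,G2,11), (16,G4,12), (18,G3,13), (21,G2,14), (23,G4,15), (24,G1,16), (29,G4,17)
Step 2: Sum ranks within each group.
R_1 = 29 (n_1 = 4)
R_2 = 39 (n_2 = 5)
R_3 = 25 (n_3 = 3)
R_4 = 60 (n_4 = 5)
Step 3: H = 12/(N(N+1)) * sum(R_i^2/n_i) - 3(N+1)
     = 12/(17*18) * (29^2/4 + 39^2/5 + 25^2/3 + 60^2/5) - 3*18
     = 0.039216 * 1442.78 - 54
     = 2.579739.
Step 4: Ties present; correction factor C = 1 - 24/(17^3 - 17) = 0.995098. Corrected H = 2.579739 / 0.995098 = 2.592447.
Step 5: Under H0, H ~ chi^2(3); p-value = 0.458815.
Step 6: alpha = 0.05. fail to reject H0.

H = 2.5924, df = 3, p = 0.458815, fail to reject H0.


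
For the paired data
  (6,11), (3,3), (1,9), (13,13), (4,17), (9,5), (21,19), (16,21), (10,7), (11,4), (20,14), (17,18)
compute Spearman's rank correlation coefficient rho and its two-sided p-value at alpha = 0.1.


Step 1: Rank x and y separately (midranks; no ties here).
rank(x): 6->4, 3->2, 1->1, 13->8, 4->3, 9->5, 21->12, 16->9, 10->6, 11->7, 20->11, 17->10
rank(y): 11->6, 3->1, 9->5, 13->7, 17->9, 5->3, 19->11, 21->12, 7->4, 4->2, 14->8, 18->10
Step 2: d_i = R_x(i) - R_y(i); compute d_i^2.
  (4-6)^2=4, (2-1)^2=1, (1-5)^2=16, (8-7)^2=1, (3-9)^2=36, (5-3)^2=4, (12-11)^2=1, (9-12)^2=9, (6-4)^2=4, (7-2)^2=25, (11-8)^2=9, (10-10)^2=0
sum(d^2) = 110.
Step 3: rho = 1 - 6*110 / (12*(12^2 - 1)) = 1 - 660/1716 = 0.615385.
Step 4: Under H0, t = rho * sqrt((n-2)/(1-rho^2)) = 2.4689 ~ t(10).
Step 5: Two-sided p-value from the t-distribution with 10 df = 0.033170.
Step 6: alpha = 0.1. reject H0.

rho = 0.6154, p = 0.033170, reject H0 at alpha = 0.1.


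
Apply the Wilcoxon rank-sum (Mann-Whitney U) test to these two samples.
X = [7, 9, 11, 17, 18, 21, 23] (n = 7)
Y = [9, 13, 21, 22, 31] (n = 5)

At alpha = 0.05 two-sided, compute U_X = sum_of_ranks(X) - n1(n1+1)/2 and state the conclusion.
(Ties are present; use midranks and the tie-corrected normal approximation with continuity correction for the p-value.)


Step 1: Combine and sort all 12 observations; assign midranks.
sorted (value, group): (7,X), (9,X), (9,Y), (11,X), (13,Y), (17,X), (18,X), (21,X), (21,Y), (22,Y), (23,X), (31,Y)
ranks: 7->1, 9->2.5, 9->2.5, 11->4, 13->5, 17->6, 18->7, 21->8.5, 21->8.5, 22->10, 23->11, 31->12
Step 2: Rank sum for X: R1 = 1 + 2.5 + 4 + 6 + 7 + 8.5 + 11 = 40.
Step 3: U_X = R1 - n1(n1+1)/2 = 40 - 7*8/2 = 40 - 28 = 12.
       U_Y = n1*n2 - U_X = 35 - 12 = 23.
Step 4: Ties are present, so use the tie-corrected normal approximation (with continuity correction) for the p-value.
Step 5: p-value = 0.415157; compare to alpha = 0.05. fail to reject H0.

U_X = 12, p = 0.415157, fail to reject H0 at alpha = 0.05.


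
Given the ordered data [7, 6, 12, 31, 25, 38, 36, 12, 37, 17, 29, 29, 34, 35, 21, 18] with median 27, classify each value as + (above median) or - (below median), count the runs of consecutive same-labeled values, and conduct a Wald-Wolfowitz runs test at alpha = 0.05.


Step 1: Compute median = 27; label A = above, B = below.
Labels in order: BBBABAABABAAAABB  (n_A = 8, n_B = 8)
Step 2: Count runs R = 9.
Step 3: Under H0 (random ordering), E[R] = 2*n_A*n_B/(n_A+n_B) + 1 = 2*8*8/16 + 1 = 9.0000.
        Var[R] = 2*n_A*n_B*(2*n_A*n_B - n_A - n_B) / ((n_A+n_B)^2 * (n_A+n_B-1)) = 14336/3840 = 3.7333.
        SD[R] = 1.9322.
Step 4: R = E[R], so z = 0 with no continuity correction.
Step 5: Two-sided p-value via normal approximation = 2*(1 - Phi(|z|)) = 1.000000.
Step 6: alpha = 0.05. fail to reject H0.

R = 9, z = 0.0000, p = 1.000000, fail to reject H0.


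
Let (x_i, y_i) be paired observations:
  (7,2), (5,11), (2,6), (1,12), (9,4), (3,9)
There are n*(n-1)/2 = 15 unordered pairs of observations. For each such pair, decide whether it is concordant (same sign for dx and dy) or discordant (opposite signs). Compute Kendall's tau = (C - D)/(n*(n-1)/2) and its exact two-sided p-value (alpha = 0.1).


Step 1: Enumerate the 15 unordered pairs (i,j) with i<j and classify each by sign(x_j-x_i) * sign(y_j-y_i).
  (1,2):dx=-2,dy=+9->D; (1,3):dx=-5,dy=+4->D; (1,4):dx=-6,dy=+10->D; (1,5):dx=+2,dy=+2->C
  (1,6):dx=-4,dy=+7->D; (2,3):dx=-3,dy=-5->C; (2,4):dx=-4,dy=+1->D; (2,5):dx=+4,dy=-7->D
  (2,6):dx=-2,dy=-2->C; (3,4):dx=-1,dy=+6->D; (3,5):dx=+7,dy=-2->D; (3,6):dx=+1,dy=+3->C
  (4,5):dx=+8,dy=-8->D; (4,6):dx=+2,dy=-3->D; (5,6):dx=-6,dy=+5->D
Step 2: C = 4, D = 11, total pairs = 15.
Step 3: tau = (C - D)/(n(n-1)/2) = (4 - 11)/15 = -0.466667.
Step 4: Exact two-sided p-value (enumerate n! = 720 permutations of y under H0): p = 0.272222.
Step 5: alpha = 0.1. fail to reject H0.

tau_b = -0.4667 (C=4, D=11), p = 0.272222, fail to reject H0.


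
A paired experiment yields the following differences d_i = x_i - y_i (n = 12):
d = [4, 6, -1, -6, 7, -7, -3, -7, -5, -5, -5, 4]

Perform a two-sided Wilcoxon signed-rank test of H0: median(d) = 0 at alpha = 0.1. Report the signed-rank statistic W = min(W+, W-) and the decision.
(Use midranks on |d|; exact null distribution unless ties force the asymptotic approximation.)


Step 1: Drop any zero differences (none here) and take |d_i|.
|d| = [4, 6, 1, 6, 7, 7, 3, 7, 5, 5, 5, 4]
Step 2: Midrank |d_i| (ties get averaged ranks).
ranks: |4|->3.5, |6|->8.5, |1|->1, |6|->8.5, |7|->11, |7|->11, |3|->2, |7|->11, |5|->6, |5|->6, |5|->6, |4|->3.5
Step 3: Attach original signs; sum ranks with positive sign and with negative sign.
W+ = 3.5 + 8.5 + 11 + 3.5 = 26.5
W- = 1 + 8.5 + 11 + 2 + 11 + 6 + 6 + 6 = 51.5
(Check: W+ + W- = 78 should equal n(n+1)/2 = 78.)
Step 4: Test statistic W = min(W+, W-) = 26.5.
Step 5: Ties in |d|, so use the tie-corrected normal approximation.
        E[W] = n(n+1)/4 = 12*13/4 = 39.
        Tie groups: |d|=4 (t=2), |d|=5 (t=3), |d|=6 (t=2), |d|=7 (t=3); sum(t^3 - t) = 60.
        Var[W] = n(n+1)(2n+1)/24 - sum(t^3-t)/48 = 3900/24 - 60/48 = 161.25.
        z = (W - E[W]) / sqrt(Var[W]) = (26.5 - 39) / 12.6984 = -0.9844.
        Two-sided p = 2*Phi(z) = 0.324932.
Step 6: alpha = 0.1. fail to reject H0.

W+ = 26.5, W- = 51.5, W = min = 26.5, p = 0.324932, fail to reject H0.


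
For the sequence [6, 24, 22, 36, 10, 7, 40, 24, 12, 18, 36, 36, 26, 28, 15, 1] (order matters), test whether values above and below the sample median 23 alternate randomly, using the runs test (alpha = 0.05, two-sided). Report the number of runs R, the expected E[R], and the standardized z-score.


Step 1: Compute median = 23; label A = above, B = below.
Labels in order: BABABBAABBAAAABB  (n_A = 8, n_B = 8)
Step 2: Count runs R = 9.
Step 3: Under H0 (random ordering), E[R] = 2*n_A*n_B/(n_A+n_B) + 1 = 2*8*8/16 + 1 = 9.0000.
        Var[R] = 2*n_A*n_B*(2*n_A*n_B - n_A - n_B) / ((n_A+n_B)^2 * (n_A+n_B-1)) = 14336/3840 = 3.7333.
        SD[R] = 1.9322.
Step 4: R = E[R], so z = 0 with no continuity correction.
Step 5: Two-sided p-value via normal approximation = 2*(1 - Phi(|z|)) = 1.000000.
Step 6: alpha = 0.05. fail to reject H0.

R = 9, z = 0.0000, p = 1.000000, fail to reject H0.


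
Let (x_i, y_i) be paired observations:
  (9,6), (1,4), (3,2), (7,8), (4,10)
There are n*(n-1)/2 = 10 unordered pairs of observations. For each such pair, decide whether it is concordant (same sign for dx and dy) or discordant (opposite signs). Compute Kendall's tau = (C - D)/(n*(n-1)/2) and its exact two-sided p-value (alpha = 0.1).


Step 1: Enumerate the 10 unordered pairs (i,j) with i<j and classify each by sign(x_j-x_i) * sign(y_j-y_i).
  (1,2):dx=-8,dy=-2->C; (1,3):dx=-6,dy=-4->C; (1,4):dx=-2,dy=+2->D; (1,5):dx=-5,dy=+4->D
  (2,3):dx=+2,dy=-2->D; (2,4):dx=+6,dy=+4->C; (2,5):dx=+3,dy=+6->C; (3,4):dx=+4,dy=+6->C
  (3,5):dx=+1,dy=+8->C; (4,5):dx=-3,dy=+2->D
Step 2: C = 6, D = 4, total pairs = 10.
Step 3: tau = (C - D)/(n(n-1)/2) = (6 - 4)/10 = 0.200000.
Step 4: Exact two-sided p-value (enumerate n! = 120 permutations of y under H0): p = 0.816667.
Step 5: alpha = 0.1. fail to reject H0.

tau_b = 0.2000 (C=6, D=4), p = 0.816667, fail to reject H0.


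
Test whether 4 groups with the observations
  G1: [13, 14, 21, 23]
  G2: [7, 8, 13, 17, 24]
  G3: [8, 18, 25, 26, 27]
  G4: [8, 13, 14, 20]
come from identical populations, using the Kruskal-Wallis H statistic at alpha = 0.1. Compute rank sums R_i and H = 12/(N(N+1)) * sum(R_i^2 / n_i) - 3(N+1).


Step 1: Combine all N = 18 observations and assign midranks.
sorted (value, group, rank): (7,G2,1), (8,G2,3), (8,G3,3), (8,G4,3), (13,G1,6), (13,G2,6), (13,G4,6), (14,G1,8.5), (14,G4,8.5), (17,G2,10), (18,G3,11), (20,G4,12), (21,G1,13), (23,G1,14), (24,G2,15), (25,G3,16), (26,G3,17), (27,G3,18)
Step 2: Sum ranks within each group.
R_1 = 41.5 (n_1 = 4)
R_2 = 35 (n_2 = 5)
R_3 = 65 (n_3 = 5)
R_4 = 29.5 (n_4 = 4)
Step 3: H = 12/(N(N+1)) * sum(R_i^2/n_i) - 3(N+1)
     = 12/(18*19) * (41.5^2/4 + 35^2/5 + 65^2/5 + 29.5^2/4) - 3*19
     = 0.035088 * 1738.12 - 57
     = 3.986842.
Step 4: Ties present; correction factor C = 1 - 54/(18^3 - 18) = 0.990712. Corrected H = 3.986842 / 0.990712 = 4.024219.
Step 5: Under H0, H ~ chi^2(3); p-value = 0.258861.
Step 6: alpha = 0.1. fail to reject H0.

H = 4.0242, df = 3, p = 0.258861, fail to reject H0.


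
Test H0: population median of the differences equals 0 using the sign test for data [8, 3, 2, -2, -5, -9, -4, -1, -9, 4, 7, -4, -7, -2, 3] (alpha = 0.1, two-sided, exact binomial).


Step 1: Discard zero differences. Original n = 15; n_eff = number of nonzero differences = 15.
Nonzero differences (with sign): +8, +3, +2, -2, -5, -9, -4, -1, -9, +4, +7, -4, -7, -2, +3
Step 2: Count signs: positive = 6, negative = 9.
Step 3: Under H0: P(positive) = 0.5, so the number of positives S ~ Bin(15, 0.5).
Step 4: Two-sided exact p-value = sum of Bin(15,0.5) probabilities at or below the observed probability = 0.607239.
Step 5: alpha = 0.1. fail to reject H0.

n_eff = 15, pos = 6, neg = 9, p = 0.607239, fail to reject H0.


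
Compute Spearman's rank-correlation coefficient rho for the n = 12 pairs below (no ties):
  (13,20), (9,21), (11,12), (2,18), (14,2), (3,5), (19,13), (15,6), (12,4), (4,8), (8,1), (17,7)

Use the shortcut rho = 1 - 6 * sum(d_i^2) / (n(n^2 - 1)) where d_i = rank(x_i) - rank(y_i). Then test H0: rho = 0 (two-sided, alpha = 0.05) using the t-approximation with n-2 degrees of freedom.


Step 1: Rank x and y separately (midranks; no ties here).
rank(x): 13->8, 9->5, 11->6, 2->1, 14->9, 3->2, 19->12, 15->10, 12->7, 4->3, 8->4, 17->11
rank(y): 20->11, 21->12, 12->8, 18->10, 2->2, 5->4, 13->9, 6->5, 4->3, 8->7, 1->1, 7->6
Step 2: d_i = R_x(i) - R_y(i); compute d_i^2.
  (8-11)^2=9, (5-12)^2=49, (6-8)^2=4, (1-10)^2=81, (9-2)^2=49, (2-4)^2=4, (12-9)^2=9, (10-5)^2=25, (7-3)^2=16, (3-7)^2=16, (4-1)^2=9, (11-6)^2=25
sum(d^2) = 296.
Step 3: rho = 1 - 6*296 / (12*(12^2 - 1)) = 1 - 1776/1716 = -0.034965.
Step 4: Under H0, t = rho * sqrt((n-2)/(1-rho^2)) = -0.1106 ~ t(10).
Step 5: Two-sided p-value from the t-distribution with 10 df = 0.914093.
Step 6: alpha = 0.05. fail to reject H0.

rho = -0.0350, p = 0.914093, fail to reject H0 at alpha = 0.05.


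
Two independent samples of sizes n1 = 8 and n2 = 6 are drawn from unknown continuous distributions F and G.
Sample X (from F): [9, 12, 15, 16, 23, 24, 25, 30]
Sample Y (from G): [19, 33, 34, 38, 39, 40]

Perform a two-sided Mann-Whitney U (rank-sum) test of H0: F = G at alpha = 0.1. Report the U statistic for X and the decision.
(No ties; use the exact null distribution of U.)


Step 1: Combine and sort all 14 observations; assign midranks.
sorted (value, group): (9,X), (12,X), (15,X), (16,X), (19,Y), (23,X), (24,X), (25,X), (30,X), (33,Y), (34,Y), (38,Y), (39,Y), (40,Y)
ranks: 9->1, 12->2, 15->3, 16->4, 19->5, 23->6, 24->7, 25->8, 30->9, 33->10, 34->11, 38->12, 39->13, 40->14
Step 2: Rank sum for X: R1 = 1 + 2 + 3 + 4 + 6 + 7 + 8 + 9 = 40.
Step 3: U_X = R1 - n1(n1+1)/2 = 40 - 8*9/2 = 40 - 36 = 4.
       U_Y = n1*n2 - U_X = 48 - 4 = 44.
Step 4: No ties, so the exact null distribution of U (based on enumerating the C(14,8) = 3003 equally likely rank assignments) gives the two-sided p-value.
Step 5: p-value = 0.007992; compare to alpha = 0.1. reject H0.

U_X = 4, p = 0.007992, reject H0 at alpha = 0.1.


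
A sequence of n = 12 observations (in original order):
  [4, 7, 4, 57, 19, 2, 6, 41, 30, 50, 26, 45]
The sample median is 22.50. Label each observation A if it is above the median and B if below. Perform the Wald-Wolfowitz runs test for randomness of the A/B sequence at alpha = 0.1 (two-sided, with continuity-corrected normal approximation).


Step 1: Compute median = 22.50; label A = above, B = below.
Labels in order: BBBABBBAAAAA  (n_A = 6, n_B = 6)
Step 2: Count runs R = 4.
Step 3: Under H0 (random ordering), E[R] = 2*n_A*n_B/(n_A+n_B) + 1 = 2*6*6/12 + 1 = 7.0000.
        Var[R] = 2*n_A*n_B*(2*n_A*n_B - n_A - n_B) / ((n_A+n_B)^2 * (n_A+n_B-1)) = 4320/1584 = 2.7273.
        SD[R] = 1.6514.
Step 4: Continuity-corrected z = (R + 0.5 - E[R]) / SD[R] = (4 + 0.5 - 7.0000) / 1.6514 = -1.5138.
Step 5: Two-sided p-value via normal approximation = 2*(1 - Phi(|z|)) = 0.130070.
Step 6: alpha = 0.1. fail to reject H0.

R = 4, z = -1.5138, p = 0.130070, fail to reject H0.


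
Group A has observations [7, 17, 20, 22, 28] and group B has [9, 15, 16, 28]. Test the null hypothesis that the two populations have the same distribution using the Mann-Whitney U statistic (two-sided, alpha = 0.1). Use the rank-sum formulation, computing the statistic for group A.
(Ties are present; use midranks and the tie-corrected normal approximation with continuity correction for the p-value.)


Step 1: Combine and sort all 9 observations; assign midranks.
sorted (value, group): (7,X), (9,Y), (15,Y), (16,Y), (17,X), (20,X), (22,X), (28,X), (28,Y)
ranks: 7->1, 9->2, 15->3, 16->4, 17->5, 20->6, 22->7, 28->8.5, 28->8.5
Step 2: Rank sum for X: R1 = 1 + 5 + 6 + 7 + 8.5 = 27.5.
Step 3: U_X = R1 - n1(n1+1)/2 = 27.5 - 5*6/2 = 27.5 - 15 = 12.5.
       U_Y = n1*n2 - U_X = 20 - 12.5 = 7.5.
Step 4: Ties are present, so use the tie-corrected normal approximation (with continuity correction) for the p-value.
Step 5: p-value = 0.622753; compare to alpha = 0.1. fail to reject H0.

U_X = 12.5, p = 0.622753, fail to reject H0 at alpha = 0.1.


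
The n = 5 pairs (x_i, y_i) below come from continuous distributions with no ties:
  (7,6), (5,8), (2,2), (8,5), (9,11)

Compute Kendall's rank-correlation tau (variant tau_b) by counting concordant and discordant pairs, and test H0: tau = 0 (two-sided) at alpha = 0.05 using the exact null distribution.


Step 1: Enumerate the 10 unordered pairs (i,j) with i<j and classify each by sign(x_j-x_i) * sign(y_j-y_i).
  (1,2):dx=-2,dy=+2->D; (1,3):dx=-5,dy=-4->C; (1,4):dx=+1,dy=-1->D; (1,5):dx=+2,dy=+5->C
  (2,3):dx=-3,dy=-6->C; (2,4):dx=+3,dy=-3->D; (2,5):dx=+4,dy=+3->C; (3,4):dx=+6,dy=+3->C
  (3,5):dx=+7,dy=+9->C; (4,5):dx=+1,dy=+6->C
Step 2: C = 7, D = 3, total pairs = 10.
Step 3: tau = (C - D)/(n(n-1)/2) = (7 - 3)/10 = 0.400000.
Step 4: Exact two-sided p-value (enumerate n! = 120 permutations of y under H0): p = 0.483333.
Step 5: alpha = 0.05. fail to reject H0.

tau_b = 0.4000 (C=7, D=3), p = 0.483333, fail to reject H0.


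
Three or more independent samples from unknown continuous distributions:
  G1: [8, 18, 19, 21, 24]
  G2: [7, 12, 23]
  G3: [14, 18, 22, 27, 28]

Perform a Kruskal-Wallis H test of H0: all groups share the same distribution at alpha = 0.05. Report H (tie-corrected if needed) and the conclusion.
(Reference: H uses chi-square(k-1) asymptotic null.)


Step 1: Combine all N = 13 observations and assign midranks.
sorted (value, group, rank): (7,G2,1), (8,G1,2), (12,G2,3), (14,G3,4), (18,G1,5.5), (18,G3,5.5), (19,G1,7), (21,G1,8), (22,G3,9), (23,G2,10), (24,G1,11), (27,G3,12), (28,G3,13)
Step 2: Sum ranks within each group.
R_1 = 33.5 (n_1 = 5)
R_2 = 14 (n_2 = 3)
R_3 = 43.5 (n_3 = 5)
Step 3: H = 12/(N(N+1)) * sum(R_i^2/n_i) - 3(N+1)
     = 12/(13*14) * (33.5^2/5 + 14^2/3 + 43.5^2/5) - 3*14
     = 0.065934 * 668.233 - 42
     = 2.059341.
Step 4: Ties present; correction factor C = 1 - 6/(13^3 - 13) = 0.997253. Corrected H = 2.059341 / 0.997253 = 2.065014.
Step 5: Under H0, H ~ chi^2(2); p-value = 0.356113.
Step 6: alpha = 0.05. fail to reject H0.

H = 2.0650, df = 2, p = 0.356113, fail to reject H0.


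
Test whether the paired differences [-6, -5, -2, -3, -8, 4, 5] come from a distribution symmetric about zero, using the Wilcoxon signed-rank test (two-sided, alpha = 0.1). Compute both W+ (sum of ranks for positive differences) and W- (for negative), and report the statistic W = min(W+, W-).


Step 1: Drop any zero differences (none here) and take |d_i|.
|d| = [6, 5, 2, 3, 8, 4, 5]
Step 2: Midrank |d_i| (ties get averaged ranks).
ranks: |6|->6, |5|->4.5, |2|->1, |3|->2, |8|->7, |4|->3, |5|->4.5
Step 3: Attach original signs; sum ranks with positive sign and with negative sign.
W+ = 3 + 4.5 = 7.5
W- = 6 + 4.5 + 1 + 2 + 7 = 20.5
(Check: W+ + W- = 28 should equal n(n+1)/2 = 28.)
Step 4: Test statistic W = min(W+, W-) = 7.5.
Step 5: Ties in |d|, so use the tie-corrected normal approximation.
        E[W] = n(n+1)/4 = 7*8/4 = 14.
        Tie groups: |d|=5 (t=2); sum(t^3 - t) = 6.
        Var[W] = n(n+1)(2n+1)/24 - sum(t^3-t)/48 = 840/24 - 6/48 = 34.875.
        z = (W - E[W]) / sqrt(Var[W]) = (7.5 - 14) / 5.9055 = -1.1007.
        Two-sided p = 2*Phi(z) = 0.271041.
Step 6: alpha = 0.1. fail to reject H0.

W+ = 7.5, W- = 20.5, W = min = 7.5, p = 0.271041, fail to reject H0.


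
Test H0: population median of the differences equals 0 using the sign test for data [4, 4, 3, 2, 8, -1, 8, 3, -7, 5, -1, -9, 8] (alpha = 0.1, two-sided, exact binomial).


Step 1: Discard zero differences. Original n = 13; n_eff = number of nonzero differences = 13.
Nonzero differences (with sign): +4, +4, +3, +2, +8, -1, +8, +3, -7, +5, -1, -9, +8
Step 2: Count signs: positive = 9, negative = 4.
Step 3: Under H0: P(positive) = 0.5, so the number of positives S ~ Bin(13, 0.5).
Step 4: Two-sided exact p-value = sum of Bin(13,0.5) probabilities at or below the observed probability = 0.266846.
Step 5: alpha = 0.1. fail to reject H0.

n_eff = 13, pos = 9, neg = 4, p = 0.266846, fail to reject H0.


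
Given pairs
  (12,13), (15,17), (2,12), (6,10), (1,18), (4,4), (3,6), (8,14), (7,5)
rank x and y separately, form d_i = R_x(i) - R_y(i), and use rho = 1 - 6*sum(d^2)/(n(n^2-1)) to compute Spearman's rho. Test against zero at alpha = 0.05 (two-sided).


Step 1: Rank x and y separately (midranks; no ties here).
rank(x): 12->8, 15->9, 2->2, 6->5, 1->1, 4->4, 3->3, 8->7, 7->6
rank(y): 13->6, 17->8, 12->5, 10->4, 18->9, 4->1, 6->3, 14->7, 5->2
Step 2: d_i = R_x(i) - R_y(i); compute d_i^2.
  (8-6)^2=4, (9-8)^2=1, (2-5)^2=9, (5-4)^2=1, (1-9)^2=64, (4-1)^2=9, (3-3)^2=0, (7-7)^2=0, (6-2)^2=16
sum(d^2) = 104.
Step 3: rho = 1 - 6*104 / (9*(9^2 - 1)) = 1 - 624/720 = 0.133333.
Step 4: Under H0, t = rho * sqrt((n-2)/(1-rho^2)) = 0.3559 ~ t(7).
Step 5: Two-sided p-value from the t-distribution with 7 df = 0.732368.
Step 6: alpha = 0.05. fail to reject H0.

rho = 0.1333, p = 0.732368, fail to reject H0 at alpha = 0.05.


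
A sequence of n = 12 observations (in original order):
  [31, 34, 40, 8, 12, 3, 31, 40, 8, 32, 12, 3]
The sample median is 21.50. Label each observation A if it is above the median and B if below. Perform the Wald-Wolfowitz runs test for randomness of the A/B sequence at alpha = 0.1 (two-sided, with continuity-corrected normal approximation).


Step 1: Compute median = 21.50; label A = above, B = below.
Labels in order: AAABBBAABABB  (n_A = 6, n_B = 6)
Step 2: Count runs R = 6.
Step 3: Under H0 (random ordering), E[R] = 2*n_A*n_B/(n_A+n_B) + 1 = 2*6*6/12 + 1 = 7.0000.
        Var[R] = 2*n_A*n_B*(2*n_A*n_B - n_A - n_B) / ((n_A+n_B)^2 * (n_A+n_B-1)) = 4320/1584 = 2.7273.
        SD[R] = 1.6514.
Step 4: Continuity-corrected z = (R + 0.5 - E[R]) / SD[R] = (6 + 0.5 - 7.0000) / 1.6514 = -0.3028.
Step 5: Two-sided p-value via normal approximation = 2*(1 - Phi(|z|)) = 0.762069.
Step 6: alpha = 0.1. fail to reject H0.

R = 6, z = -0.3028, p = 0.762069, fail to reject H0.


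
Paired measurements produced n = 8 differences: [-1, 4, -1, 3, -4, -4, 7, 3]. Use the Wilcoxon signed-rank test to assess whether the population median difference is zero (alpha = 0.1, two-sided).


Step 1: Drop any zero differences (none here) and take |d_i|.
|d| = [1, 4, 1, 3, 4, 4, 7, 3]
Step 2: Midrank |d_i| (ties get averaged ranks).
ranks: |1|->1.5, |4|->6, |1|->1.5, |3|->3.5, |4|->6, |4|->6, |7|->8, |3|->3.5
Step 3: Attach original signs; sum ranks with positive sign and with negative sign.
W+ = 6 + 3.5 + 8 + 3.5 = 21
W- = 1.5 + 1.5 + 6 + 6 = 15
(Check: W+ + W- = 36 should equal n(n+1)/2 = 36.)
Step 4: Test statistic W = min(W+, W-) = 15.
Step 5: Ties in |d|, so use the tie-corrected normal approximation.
        E[W] = n(n+1)/4 = 8*9/4 = 18.
        Tie groups: |d|=1 (t=2), |d|=3 (t=2), |d|=4 (t=3); sum(t^3 - t) = 36.
        Var[W] = n(n+1)(2n+1)/24 - sum(t^3-t)/48 = 1224/24 - 36/48 = 50.25.
        z = (W - E[W]) / sqrt(Var[W]) = (15 - 18) / 7.0887 = -0.4232.
        Two-sided p = 2*Phi(z) = 0.672144.
Step 6: alpha = 0.1. fail to reject H0.

W+ = 21, W- = 15, W = min = 15, p = 0.672144, fail to reject H0.


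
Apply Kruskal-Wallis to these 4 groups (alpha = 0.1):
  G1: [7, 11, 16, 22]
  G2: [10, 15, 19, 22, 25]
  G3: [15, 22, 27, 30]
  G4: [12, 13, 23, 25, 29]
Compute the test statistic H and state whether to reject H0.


Step 1: Combine all N = 18 observations and assign midranks.
sorted (value, group, rank): (7,G1,1), (10,G2,2), (11,G1,3), (12,G4,4), (13,G4,5), (15,G2,6.5), (15,G3,6.5), (16,G1,8), (19,G2,9), (22,G1,11), (22,G2,11), (22,G3,11), (23,G4,13), (25,G2,14.5), (25,G4,14.5), (27,G3,16), (29,G4,17), (30,G3,18)
Step 2: Sum ranks within each group.
R_1 = 23 (n_1 = 4)
R_2 = 43 (n_2 = 5)
R_3 = 51.5 (n_3 = 4)
R_4 = 53.5 (n_4 = 5)
Step 3: H = 12/(N(N+1)) * sum(R_i^2/n_i) - 3(N+1)
     = 12/(18*19) * (23^2/4 + 43^2/5 + 51.5^2/4 + 53.5^2/5) - 3*19
     = 0.035088 * 1737.56 - 57
     = 3.967105.
Step 4: Ties present; correction factor C = 1 - 36/(18^3 - 18) = 0.993808. Corrected H = 3.967105 / 0.993808 = 3.991822.
Step 5: Under H0, H ~ chi^2(3); p-value = 0.262349.
Step 6: alpha = 0.1. fail to reject H0.

H = 3.9918, df = 3, p = 0.262349, fail to reject H0.


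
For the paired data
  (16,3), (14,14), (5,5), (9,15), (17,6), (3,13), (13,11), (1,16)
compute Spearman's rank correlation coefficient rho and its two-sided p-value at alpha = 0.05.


Step 1: Rank x and y separately (midranks; no ties here).
rank(x): 16->7, 14->6, 5->3, 9->4, 17->8, 3->2, 13->5, 1->1
rank(y): 3->1, 14->6, 5->2, 15->7, 6->3, 13->5, 11->4, 16->8
Step 2: d_i = R_x(i) - R_y(i); compute d_i^2.
  (7-1)^2=36, (6-6)^2=0, (3-2)^2=1, (4-7)^2=9, (8-3)^2=25, (2-5)^2=9, (5-4)^2=1, (1-8)^2=49
sum(d^2) = 130.
Step 3: rho = 1 - 6*130 / (8*(8^2 - 1)) = 1 - 780/504 = -0.547619.
Step 4: Under H0, t = rho * sqrt((n-2)/(1-rho^2)) = -1.6031 ~ t(6).
Step 5: Two-sided p-value from the t-distribution with 6 df = 0.160026.
Step 6: alpha = 0.05. fail to reject H0.

rho = -0.5476, p = 0.160026, fail to reject H0 at alpha = 0.05.


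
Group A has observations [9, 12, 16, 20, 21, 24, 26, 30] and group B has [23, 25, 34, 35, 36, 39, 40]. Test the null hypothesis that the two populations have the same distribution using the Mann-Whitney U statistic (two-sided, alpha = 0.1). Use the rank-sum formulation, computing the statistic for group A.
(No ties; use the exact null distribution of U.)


Step 1: Combine and sort all 15 observations; assign midranks.
sorted (value, group): (9,X), (12,X), (16,X), (20,X), (21,X), (23,Y), (24,X), (25,Y), (26,X), (30,X), (34,Y), (35,Y), (36,Y), (39,Y), (40,Y)
ranks: 9->1, 12->2, 16->3, 20->4, 21->5, 23->6, 24->7, 25->8, 26->9, 30->10, 34->11, 35->12, 36->13, 39->14, 40->15
Step 2: Rank sum for X: R1 = 1 + 2 + 3 + 4 + 5 + 7 + 9 + 10 = 41.
Step 3: U_X = R1 - n1(n1+1)/2 = 41 - 8*9/2 = 41 - 36 = 5.
       U_Y = n1*n2 - U_X = 56 - 5 = 51.
Step 4: No ties, so the exact null distribution of U (based on enumerating the C(15,8) = 6435 equally likely rank assignments) gives the two-sided p-value.
Step 5: p-value = 0.005905; compare to alpha = 0.1. reject H0.

U_X = 5, p = 0.005905, reject H0 at alpha = 0.1.


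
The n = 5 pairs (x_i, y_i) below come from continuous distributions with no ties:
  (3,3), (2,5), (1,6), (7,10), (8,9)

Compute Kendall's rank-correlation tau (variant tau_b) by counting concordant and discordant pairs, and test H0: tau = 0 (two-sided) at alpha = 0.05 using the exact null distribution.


Step 1: Enumerate the 10 unordered pairs (i,j) with i<j and classify each by sign(x_j-x_i) * sign(y_j-y_i).
  (1,2):dx=-1,dy=+2->D; (1,3):dx=-2,dy=+3->D; (1,4):dx=+4,dy=+7->C; (1,5):dx=+5,dy=+6->C
  (2,3):dx=-1,dy=+1->D; (2,4):dx=+5,dy=+5->C; (2,5):dx=+6,dy=+4->C; (3,4):dx=+6,dy=+4->C
  (3,5):dx=+7,dy=+3->C; (4,5):dx=+1,dy=-1->D
Step 2: C = 6, D = 4, total pairs = 10.
Step 3: tau = (C - D)/(n(n-1)/2) = (6 - 4)/10 = 0.200000.
Step 4: Exact two-sided p-value (enumerate n! = 120 permutations of y under H0): p = 0.816667.
Step 5: alpha = 0.05. fail to reject H0.

tau_b = 0.2000 (C=6, D=4), p = 0.816667, fail to reject H0.


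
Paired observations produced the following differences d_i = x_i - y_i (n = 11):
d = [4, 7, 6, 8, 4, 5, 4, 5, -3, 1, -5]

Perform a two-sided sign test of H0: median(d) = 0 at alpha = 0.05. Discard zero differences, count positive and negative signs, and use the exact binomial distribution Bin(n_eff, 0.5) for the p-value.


Step 1: Discard zero differences. Original n = 11; n_eff = number of nonzero differences = 11.
Nonzero differences (with sign): +4, +7, +6, +8, +4, +5, +4, +5, -3, +1, -5
Step 2: Count signs: positive = 9, negative = 2.
Step 3: Under H0: P(positive) = 0.5, so the number of positives S ~ Bin(11, 0.5).
Step 4: Two-sided exact p-value = sum of Bin(11,0.5) probabilities at or below the observed probability = 0.065430.
Step 5: alpha = 0.05. fail to reject H0.

n_eff = 11, pos = 9, neg = 2, p = 0.065430, fail to reject H0.


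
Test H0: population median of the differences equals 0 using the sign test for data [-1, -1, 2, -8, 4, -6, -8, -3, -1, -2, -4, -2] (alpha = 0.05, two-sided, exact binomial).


Step 1: Discard zero differences. Original n = 12; n_eff = number of nonzero differences = 12.
Nonzero differences (with sign): -1, -1, +2, -8, +4, -6, -8, -3, -1, -2, -4, -2
Step 2: Count signs: positive = 2, negative = 10.
Step 3: Under H0: P(positive) = 0.5, so the number of positives S ~ Bin(12, 0.5).
Step 4: Two-sided exact p-value = sum of Bin(12,0.5) probabilities at or below the observed probability = 0.038574.
Step 5: alpha = 0.05. reject H0.

n_eff = 12, pos = 2, neg = 10, p = 0.038574, reject H0.


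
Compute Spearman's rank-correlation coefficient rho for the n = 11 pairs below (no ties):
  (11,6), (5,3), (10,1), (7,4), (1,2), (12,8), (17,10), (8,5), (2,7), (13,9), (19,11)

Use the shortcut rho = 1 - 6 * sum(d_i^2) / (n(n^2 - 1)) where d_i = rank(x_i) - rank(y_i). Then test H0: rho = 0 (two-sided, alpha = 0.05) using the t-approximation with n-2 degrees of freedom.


Step 1: Rank x and y separately (midranks; no ties here).
rank(x): 11->7, 5->3, 10->6, 7->4, 1->1, 12->8, 17->10, 8->5, 2->2, 13->9, 19->11
rank(y): 6->6, 3->3, 1->1, 4->4, 2->2, 8->8, 10->10, 5->5, 7->7, 9->9, 11->11
Step 2: d_i = R_x(i) - R_y(i); compute d_i^2.
  (7-6)^2=1, (3-3)^2=0, (6-1)^2=25, (4-4)^2=0, (1-2)^2=1, (8-8)^2=0, (10-10)^2=0, (5-5)^2=0, (2-7)^2=25, (9-9)^2=0, (11-11)^2=0
sum(d^2) = 52.
Step 3: rho = 1 - 6*52 / (11*(11^2 - 1)) = 1 - 312/1320 = 0.763636.
Step 4: Under H0, t = rho * sqrt((n-2)/(1-rho^2)) = 3.5482 ~ t(9).
Step 5: Two-sided p-value from the t-distribution with 9 df = 0.006233.
Step 6: alpha = 0.05. reject H0.

rho = 0.7636, p = 0.006233, reject H0 at alpha = 0.05.


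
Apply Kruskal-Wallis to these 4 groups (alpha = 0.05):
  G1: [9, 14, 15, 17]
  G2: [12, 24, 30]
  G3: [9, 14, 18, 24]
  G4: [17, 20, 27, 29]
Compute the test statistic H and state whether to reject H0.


Step 1: Combine all N = 15 observations and assign midranks.
sorted (value, group, rank): (9,G1,1.5), (9,G3,1.5), (12,G2,3), (14,G1,4.5), (14,G3,4.5), (15,G1,6), (17,G1,7.5), (17,G4,7.5), (18,G3,9), (20,G4,10), (24,G2,11.5), (24,G3,11.5), (27,G4,13), (29,G4,14), (30,G2,15)
Step 2: Sum ranks within each group.
R_1 = 19.5 (n_1 = 4)
R_2 = 29.5 (n_2 = 3)
R_3 = 26.5 (n_3 = 4)
R_4 = 44.5 (n_4 = 4)
Step 3: H = 12/(N(N+1)) * sum(R_i^2/n_i) - 3(N+1)
     = 12/(15*16) * (19.5^2/4 + 29.5^2/3 + 26.5^2/4 + 44.5^2/4) - 3*16
     = 0.050000 * 1055.77 - 48
     = 4.788542.
Step 4: Ties present; correction factor C = 1 - 24/(15^3 - 15) = 0.992857. Corrected H = 4.788542 / 0.992857 = 4.822992.
Step 5: Under H0, H ~ chi^2(3); p-value = 0.185227.
Step 6: alpha = 0.05. fail to reject H0.

H = 4.8230, df = 3, p = 0.185227, fail to reject H0.


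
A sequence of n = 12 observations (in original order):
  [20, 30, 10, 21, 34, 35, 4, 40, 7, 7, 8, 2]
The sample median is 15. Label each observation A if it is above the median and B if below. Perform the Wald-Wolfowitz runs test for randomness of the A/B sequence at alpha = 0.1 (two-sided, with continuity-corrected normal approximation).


Step 1: Compute median = 15; label A = above, B = below.
Labels in order: AABAAABABBBB  (n_A = 6, n_B = 6)
Step 2: Count runs R = 6.
Step 3: Under H0 (random ordering), E[R] = 2*n_A*n_B/(n_A+n_B) + 1 = 2*6*6/12 + 1 = 7.0000.
        Var[R] = 2*n_A*n_B*(2*n_A*n_B - n_A - n_B) / ((n_A+n_B)^2 * (n_A+n_B-1)) = 4320/1584 = 2.7273.
        SD[R] = 1.6514.
Step 4: Continuity-corrected z = (R + 0.5 - E[R]) / SD[R] = (6 + 0.5 - 7.0000) / 1.6514 = -0.3028.
Step 5: Two-sided p-value via normal approximation = 2*(1 - Phi(|z|)) = 0.762069.
Step 6: alpha = 0.1. fail to reject H0.

R = 6, z = -0.3028, p = 0.762069, fail to reject H0.


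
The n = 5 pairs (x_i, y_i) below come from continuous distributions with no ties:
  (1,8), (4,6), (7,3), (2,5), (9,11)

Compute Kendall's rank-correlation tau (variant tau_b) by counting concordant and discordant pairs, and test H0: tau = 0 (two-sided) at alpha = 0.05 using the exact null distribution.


Step 1: Enumerate the 10 unordered pairs (i,j) with i<j and classify each by sign(x_j-x_i) * sign(y_j-y_i).
  (1,2):dx=+3,dy=-2->D; (1,3):dx=+6,dy=-5->D; (1,4):dx=+1,dy=-3->D; (1,5):dx=+8,dy=+3->C
  (2,3):dx=+3,dy=-3->D; (2,4):dx=-2,dy=-1->C; (2,5):dx=+5,dy=+5->C; (3,4):dx=-5,dy=+2->D
  (3,5):dx=+2,dy=+8->C; (4,5):dx=+7,dy=+6->C
Step 2: C = 5, D = 5, total pairs = 10.
Step 3: tau = (C - D)/(n(n-1)/2) = (5 - 5)/10 = 0.000000.
Step 4: Exact two-sided p-value (enumerate n! = 120 permutations of y under H0): p = 1.000000.
Step 5: alpha = 0.05. fail to reject H0.

tau_b = 0.0000 (C=5, D=5), p = 1.000000, fail to reject H0.


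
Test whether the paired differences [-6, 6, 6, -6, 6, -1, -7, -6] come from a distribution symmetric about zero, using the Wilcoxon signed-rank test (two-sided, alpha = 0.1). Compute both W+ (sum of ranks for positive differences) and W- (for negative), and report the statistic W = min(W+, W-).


Step 1: Drop any zero differences (none here) and take |d_i|.
|d| = [6, 6, 6, 6, 6, 1, 7, 6]
Step 2: Midrank |d_i| (ties get averaged ranks).
ranks: |6|->4.5, |6|->4.5, |6|->4.5, |6|->4.5, |6|->4.5, |1|->1, |7|->8, |6|->4.5
Step 3: Attach original signs; sum ranks with positive sign and with negative sign.
W+ = 4.5 + 4.5 + 4.5 = 13.5
W- = 4.5 + 4.5 + 1 + 8 + 4.5 = 22.5
(Check: W+ + W- = 36 should equal n(n+1)/2 = 36.)
Step 4: Test statistic W = min(W+, W-) = 13.5.
Step 5: Ties in |d|, so use the tie-corrected normal approximation.
        E[W] = n(n+1)/4 = 8*9/4 = 18.
        Tie groups: |d|=6 (t=6); sum(t^3 - t) = 210.
        Var[W] = n(n+1)(2n+1)/24 - sum(t^3-t)/48 = 1224/24 - 210/48 = 46.625.
        z = (W - E[W]) / sqrt(Var[W]) = (13.5 - 18) / 6.8283 = -0.6590.
        Two-sided p = 2*Phi(z) = 0.509879.
Step 6: alpha = 0.1. fail to reject H0.

W+ = 13.5, W- = 22.5, W = min = 13.5, p = 0.509879, fail to reject H0.


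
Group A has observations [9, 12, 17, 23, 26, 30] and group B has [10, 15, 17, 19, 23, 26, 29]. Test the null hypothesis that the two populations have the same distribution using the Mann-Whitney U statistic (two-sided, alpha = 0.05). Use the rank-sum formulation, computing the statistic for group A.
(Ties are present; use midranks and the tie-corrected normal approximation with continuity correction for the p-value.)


Step 1: Combine and sort all 13 observations; assign midranks.
sorted (value, group): (9,X), (10,Y), (12,X), (15,Y), (17,X), (17,Y), (19,Y), (23,X), (23,Y), (26,X), (26,Y), (29,Y), (30,X)
ranks: 9->1, 10->2, 12->3, 15->4, 17->5.5, 17->5.5, 19->7, 23->8.5, 23->8.5, 26->10.5, 26->10.5, 29->12, 30->13
Step 2: Rank sum for X: R1 = 1 + 3 + 5.5 + 8.5 + 10.5 + 13 = 41.5.
Step 3: U_X = R1 - n1(n1+1)/2 = 41.5 - 6*7/2 = 41.5 - 21 = 20.5.
       U_Y = n1*n2 - U_X = 42 - 20.5 = 21.5.
Step 4: Ties are present, so use the tie-corrected normal approximation (with continuity correction) for the p-value.
Step 5: p-value = 1.000000; compare to alpha = 0.05. fail to reject H0.

U_X = 20.5, p = 1.000000, fail to reject H0 at alpha = 0.05.


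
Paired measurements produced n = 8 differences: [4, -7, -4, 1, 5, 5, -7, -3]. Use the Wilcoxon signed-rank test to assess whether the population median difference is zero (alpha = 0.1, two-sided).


Step 1: Drop any zero differences (none here) and take |d_i|.
|d| = [4, 7, 4, 1, 5, 5, 7, 3]
Step 2: Midrank |d_i| (ties get averaged ranks).
ranks: |4|->3.5, |7|->7.5, |4|->3.5, |1|->1, |5|->5.5, |5|->5.5, |7|->7.5, |3|->2
Step 3: Attach original signs; sum ranks with positive sign and with negative sign.
W+ = 3.5 + 1 + 5.5 + 5.5 = 15.5
W- = 7.5 + 3.5 + 7.5 + 2 = 20.5
(Check: W+ + W- = 36 should equal n(n+1)/2 = 36.)
Step 4: Test statistic W = min(W+, W-) = 15.5.
Step 5: Ties in |d|, so use the tie-corrected normal approximation.
        E[W] = n(n+1)/4 = 8*9/4 = 18.
        Tie groups: |d|=4 (t=2), |d|=5 (t=2), |d|=7 (t=2); sum(t^3 - t) = 18.
        Var[W] = n(n+1)(2n+1)/24 - sum(t^3-t)/48 = 1224/24 - 18/48 = 50.625.
        z = (W - E[W]) / sqrt(Var[W]) = (15.5 - 18) / 7.1151 = -0.3514.
        Two-sided p = 2*Phi(z) = 0.725315.
Step 6: alpha = 0.1. fail to reject H0.

W+ = 15.5, W- = 20.5, W = min = 15.5, p = 0.725315, fail to reject H0.


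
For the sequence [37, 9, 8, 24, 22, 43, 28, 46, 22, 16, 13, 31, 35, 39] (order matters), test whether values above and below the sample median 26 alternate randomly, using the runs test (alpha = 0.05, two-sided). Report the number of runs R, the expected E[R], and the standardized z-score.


Step 1: Compute median = 26; label A = above, B = below.
Labels in order: ABBBBAAABBBAAA  (n_A = 7, n_B = 7)
Step 2: Count runs R = 5.
Step 3: Under H0 (random ordering), E[R] = 2*n_A*n_B/(n_A+n_B) + 1 = 2*7*7/14 + 1 = 8.0000.
        Var[R] = 2*n_A*n_B*(2*n_A*n_B - n_A - n_B) / ((n_A+n_B)^2 * (n_A+n_B-1)) = 8232/2548 = 3.2308.
        SD[R] = 1.7974.
Step 4: Continuity-corrected z = (R + 0.5 - E[R]) / SD[R] = (5 + 0.5 - 8.0000) / 1.7974 = -1.3909.
Step 5: Two-sided p-value via normal approximation = 2*(1 - Phi(|z|)) = 0.164264.
Step 6: alpha = 0.05. fail to reject H0.

R = 5, z = -1.3909, p = 0.164264, fail to reject H0.


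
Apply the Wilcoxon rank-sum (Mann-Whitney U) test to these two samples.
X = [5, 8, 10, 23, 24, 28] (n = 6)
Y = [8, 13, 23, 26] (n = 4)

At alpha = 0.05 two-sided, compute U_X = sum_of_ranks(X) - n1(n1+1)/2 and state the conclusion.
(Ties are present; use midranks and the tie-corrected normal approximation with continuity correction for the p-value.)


Step 1: Combine and sort all 10 observations; assign midranks.
sorted (value, group): (5,X), (8,X), (8,Y), (10,X), (13,Y), (23,X), (23,Y), (24,X), (26,Y), (28,X)
ranks: 5->1, 8->2.5, 8->2.5, 10->4, 13->5, 23->6.5, 23->6.5, 24->8, 26->9, 28->10
Step 2: Rank sum for X: R1 = 1 + 2.5 + 4 + 6.5 + 8 + 10 = 32.
Step 3: U_X = R1 - n1(n1+1)/2 = 32 - 6*7/2 = 32 - 21 = 11.
       U_Y = n1*n2 - U_X = 24 - 11 = 13.
Step 4: Ties are present, so use the tie-corrected normal approximation (with continuity correction) for the p-value.
Step 5: p-value = 0.914589; compare to alpha = 0.05. fail to reject H0.

U_X = 11, p = 0.914589, fail to reject H0 at alpha = 0.05.


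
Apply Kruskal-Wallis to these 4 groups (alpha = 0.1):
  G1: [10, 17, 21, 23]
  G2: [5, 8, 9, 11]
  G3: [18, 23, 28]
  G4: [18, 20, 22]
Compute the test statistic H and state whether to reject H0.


Step 1: Combine all N = 14 observations and assign midranks.
sorted (value, group, rank): (5,G2,1), (8,G2,2), (9,G2,3), (10,G1,4), (11,G2,5), (17,G1,6), (18,G3,7.5), (18,G4,7.5), (20,G4,9), (21,G1,10), (22,G4,11), (23,G1,12.5), (23,G3,12.5), (28,G3,14)
Step 2: Sum ranks within each group.
R_1 = 32.5 (n_1 = 4)
R_2 = 11 (n_2 = 4)
R_3 = 34 (n_3 = 3)
R_4 = 27.5 (n_4 = 3)
Step 3: H = 12/(N(N+1)) * sum(R_i^2/n_i) - 3(N+1)
     = 12/(14*15) * (32.5^2/4 + 11^2/4 + 34^2/3 + 27.5^2/3) - 3*15
     = 0.057143 * 931.729 - 45
     = 8.241667.
Step 4: Ties present; correction factor C = 1 - 12/(14^3 - 14) = 0.995604. Corrected H = 8.241667 / 0.995604 = 8.278054.
Step 5: Under H0, H ~ chi^2(3); p-value = 0.040601.
Step 6: alpha = 0.1. reject H0.

H = 8.2781, df = 3, p = 0.040601, reject H0.
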